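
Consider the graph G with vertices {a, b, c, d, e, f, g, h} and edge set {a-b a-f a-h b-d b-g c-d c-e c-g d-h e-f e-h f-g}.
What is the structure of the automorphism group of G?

G is 3-regular and bipartite on 2^3 = 8 vertices with girth 4; it is the hypercube graph Q_3. The symmetry group of the 3-cube is the hyperoctahedral group B_3 = Z_2 ≀ S_3, of order 2^3·3! = 48.

the hyperoctahedral group B_3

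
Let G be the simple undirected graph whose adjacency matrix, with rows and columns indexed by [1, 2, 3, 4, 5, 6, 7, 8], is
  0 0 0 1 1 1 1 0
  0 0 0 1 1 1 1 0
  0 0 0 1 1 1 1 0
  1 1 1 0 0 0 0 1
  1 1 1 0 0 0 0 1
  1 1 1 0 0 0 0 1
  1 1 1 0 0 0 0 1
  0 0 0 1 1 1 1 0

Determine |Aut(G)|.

G is 4-regular and bipartite with parts {4, 5, 6, 7} and {1, 2, 3, 8} (each part is independent and every cross-pair is an edge), so G = K_{4,4}. Each part can be permuted independently (S_4 × S_4) and the two equal-size parts can also be swapped, giving (S_4 × S_4) ⋊ Z_2 of order 2·(4!)² = 1152.

1152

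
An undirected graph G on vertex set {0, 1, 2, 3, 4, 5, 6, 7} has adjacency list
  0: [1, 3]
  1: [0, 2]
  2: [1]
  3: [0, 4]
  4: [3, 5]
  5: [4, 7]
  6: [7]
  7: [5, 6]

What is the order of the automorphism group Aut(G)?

2

The degree sequence is [2, 2, 1, 2, 2, 2, 1, 2]; the two degree-1 vertices 2 and 6 are the ends of a path, so G = P_8. The only nontrivial automorphism of a path is the end-to-end reflection, so Aut(G) ≅ Z_2.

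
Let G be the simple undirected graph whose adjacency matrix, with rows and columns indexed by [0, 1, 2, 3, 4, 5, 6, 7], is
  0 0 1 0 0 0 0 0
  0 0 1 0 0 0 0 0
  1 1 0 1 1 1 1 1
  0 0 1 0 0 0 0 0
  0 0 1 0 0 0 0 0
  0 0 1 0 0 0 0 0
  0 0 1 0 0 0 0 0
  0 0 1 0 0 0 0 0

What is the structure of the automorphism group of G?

the symmetric group on 7 letters

Vertex 2 has degree 7 and every other vertex has degree 1, so G is the star K_{1,7} with centre 2. The 7 leaves are pairwise interchangeable while the centre is fixed, giving Aut(G) = S_7.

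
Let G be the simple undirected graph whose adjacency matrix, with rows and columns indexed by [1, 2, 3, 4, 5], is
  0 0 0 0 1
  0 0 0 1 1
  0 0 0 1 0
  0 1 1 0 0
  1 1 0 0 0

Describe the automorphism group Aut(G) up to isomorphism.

The degree sequence is [1, 2, 1, 2, 2]; the two degree-1 vertices 1 and 3 are the ends of a path, so G = P_5. The only nontrivial automorphism of a path is the end-to-end reflection, so Aut(G) ≅ Z_2.

Z_2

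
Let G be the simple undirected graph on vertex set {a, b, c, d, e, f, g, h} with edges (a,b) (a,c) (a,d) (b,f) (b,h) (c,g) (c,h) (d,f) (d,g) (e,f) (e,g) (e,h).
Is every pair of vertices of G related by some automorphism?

Yes

G is 3-regular and bipartite on 2^3 = 8 vertices with girth 4; it is the hypercube graph Q_3. The symmetry group of the 3-cube is the hyperoctahedral group B_3 = Z_2 ≀ S_3, of order 2^3·3! = 48. Under this action every vertex can be carried to every other, so G is vertex-transitive.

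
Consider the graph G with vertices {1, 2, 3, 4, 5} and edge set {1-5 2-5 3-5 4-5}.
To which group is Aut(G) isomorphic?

the symmetric group on 4 letters

Vertex 5 has degree 4 and every other vertex has degree 1, so G is the star K_{1,4} with centre 5. The 4 leaves are pairwise interchangeable while the centre is fixed, giving Aut(G) = S_4.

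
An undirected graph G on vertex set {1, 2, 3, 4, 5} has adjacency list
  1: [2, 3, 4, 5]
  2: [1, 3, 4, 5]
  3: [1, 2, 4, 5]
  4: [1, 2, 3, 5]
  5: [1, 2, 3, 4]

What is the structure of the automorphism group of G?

the symmetric group on 5 letters

Every vertex has degree 4, so G is the complete graph K_5. Every bijection on the vertex set is an automorphism of K_5; hence Aut(K_5) ≅ S_5, order 120.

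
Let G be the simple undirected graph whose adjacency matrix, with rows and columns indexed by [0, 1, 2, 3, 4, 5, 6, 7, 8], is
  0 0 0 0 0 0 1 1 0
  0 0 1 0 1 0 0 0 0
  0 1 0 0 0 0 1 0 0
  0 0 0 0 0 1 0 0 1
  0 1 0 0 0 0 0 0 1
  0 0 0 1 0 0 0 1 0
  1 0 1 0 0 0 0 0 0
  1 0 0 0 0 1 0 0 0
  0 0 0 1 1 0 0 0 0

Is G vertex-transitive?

G is 2-regular and connected on 9 vertices, i.e. the cycle C_9. C_9 has 9 rotations and 9 reflections, so Aut(C_9) ≅ D_9 of order 18. This group acts transitively on the 9 vertices.

Yes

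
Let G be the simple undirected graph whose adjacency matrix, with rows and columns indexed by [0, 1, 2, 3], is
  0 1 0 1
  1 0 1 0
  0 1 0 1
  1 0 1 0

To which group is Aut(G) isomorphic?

the dihedral group of order 8

G is 2-regular and bipartite on 2^2 = 4 vertices with girth 4; it is the hypercube graph Q_2. The symmetry group of the 2-cube is the hyperoctahedral group B_2 = Z_2 ≀ S_2, of order 2^2·2! = 8.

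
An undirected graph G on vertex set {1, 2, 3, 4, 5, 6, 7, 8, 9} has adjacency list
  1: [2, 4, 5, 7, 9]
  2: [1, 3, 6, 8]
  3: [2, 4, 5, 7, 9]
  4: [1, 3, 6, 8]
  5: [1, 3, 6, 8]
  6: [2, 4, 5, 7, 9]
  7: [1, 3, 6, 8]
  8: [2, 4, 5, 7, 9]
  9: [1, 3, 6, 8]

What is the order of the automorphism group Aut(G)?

The vertices split by degree into {1, 3, 6, 8} (degree 5) and {2, 4, 5, 7, 9} (degree 4); every edge runs between the two parts, so G is the complete bipartite graph K_{4,5}. The parts have unequal sizes, so no automorphism swaps them; each part is permuted independently, giving S_5 × S_4 of order 5!·4! = 2880.

2880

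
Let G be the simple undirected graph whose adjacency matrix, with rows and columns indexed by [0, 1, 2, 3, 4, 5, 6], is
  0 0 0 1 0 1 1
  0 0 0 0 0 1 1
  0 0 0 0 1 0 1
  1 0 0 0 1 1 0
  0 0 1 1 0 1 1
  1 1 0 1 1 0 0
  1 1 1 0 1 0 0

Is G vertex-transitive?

Automorphisms preserve degree, but G has vertices of degree 2 and vertices of degree 4; no automorphism maps one to the other, so G is not vertex-transitive.

No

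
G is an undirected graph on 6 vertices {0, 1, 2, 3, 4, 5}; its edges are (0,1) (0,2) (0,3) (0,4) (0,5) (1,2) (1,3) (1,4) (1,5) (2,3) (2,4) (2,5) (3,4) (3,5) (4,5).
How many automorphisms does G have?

720

Every vertex has degree 5, so G is the complete graph K_6. Any permutation of the 6 vertices preserves K_6, so Aut(K_6) = S_6 of order 6! = 720.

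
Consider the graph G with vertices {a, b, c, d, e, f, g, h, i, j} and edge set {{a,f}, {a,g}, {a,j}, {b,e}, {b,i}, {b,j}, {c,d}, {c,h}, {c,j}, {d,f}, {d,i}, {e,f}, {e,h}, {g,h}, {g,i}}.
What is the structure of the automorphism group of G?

the symmetric group S_5

G is 3-regular on 10 vertices with no triangles and no 4-cycles (girth 5): this is the Petersen graph. Viewing the Petersen graph as the Kneser graph K(5,2) — vertices are 2-subsets of {1,…,5}, edges join disjoint pairs — its automorphisms are exactly the permutations of the 5-element set, so Aut ≅ S_5 of order 120.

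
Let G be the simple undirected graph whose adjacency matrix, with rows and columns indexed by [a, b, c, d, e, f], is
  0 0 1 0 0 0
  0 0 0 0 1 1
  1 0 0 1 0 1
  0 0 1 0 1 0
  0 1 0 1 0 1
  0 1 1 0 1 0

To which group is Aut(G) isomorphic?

The degree sequence is [1, 2, 3, 2, 3, 3]. Checking the degree-preserving permutations of the vertex set shows that none except the identity preserves every edge, so Aut(G) is trivial.

{e}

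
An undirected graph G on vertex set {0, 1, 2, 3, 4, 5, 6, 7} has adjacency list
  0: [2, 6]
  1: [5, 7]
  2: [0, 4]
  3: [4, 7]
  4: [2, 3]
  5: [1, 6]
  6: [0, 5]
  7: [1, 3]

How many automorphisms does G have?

16

Every vertex has degree 2 and the graph is connected, so G is the 8-cycle C_8. The automorphisms of the 8-cycle are exactly the symmetries of a regular 8-gon: the dihedral group D_8, |D_8| = 16.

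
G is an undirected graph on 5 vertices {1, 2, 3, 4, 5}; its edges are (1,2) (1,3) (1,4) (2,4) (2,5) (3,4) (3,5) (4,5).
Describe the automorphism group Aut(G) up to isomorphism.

Vertex 4 is the unique vertex of degree 4; the remaining 4 vertices each have degree 3 and induce a cycle, so G is the wheel on 5 vertices with hub 4. With the hub fixed, the remaining symmetry is that of the rim cycle C_4, giving the dihedral group D_4.

the dihedral group of order 8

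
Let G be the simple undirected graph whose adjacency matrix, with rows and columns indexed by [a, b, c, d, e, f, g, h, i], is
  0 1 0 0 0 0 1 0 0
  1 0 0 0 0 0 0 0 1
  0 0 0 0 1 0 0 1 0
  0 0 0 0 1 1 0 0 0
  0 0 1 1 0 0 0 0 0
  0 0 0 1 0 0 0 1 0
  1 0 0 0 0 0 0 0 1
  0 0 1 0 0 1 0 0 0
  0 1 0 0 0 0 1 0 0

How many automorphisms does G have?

G has two connected components, {c, d, e, f, h} and {a, b, g, i}; each is 2-regular, so G = C_5 ⊔ C_4. The components are non-isomorphic (different sizes), so Aut(G) = Aut(C_5) × Aut(C_4) = D_5 × D_4 of order 10·8 = 80.

80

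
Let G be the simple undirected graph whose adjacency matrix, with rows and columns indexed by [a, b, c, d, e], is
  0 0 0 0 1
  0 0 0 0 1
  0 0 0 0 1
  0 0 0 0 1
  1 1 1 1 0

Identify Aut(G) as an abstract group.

Vertex e has degree 4 and every other vertex has degree 1, so G is the star K_{1,4} with centre e. Any automorphism fixes the centre and permutes the 4 leaves freely, so Aut(G) ≅ S_4 of order 4! = 24.

S_4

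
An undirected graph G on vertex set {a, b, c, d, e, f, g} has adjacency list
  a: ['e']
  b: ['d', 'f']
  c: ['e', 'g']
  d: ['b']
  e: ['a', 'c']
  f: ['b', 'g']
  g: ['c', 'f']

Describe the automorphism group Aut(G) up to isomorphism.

The degree sequence is [1, 2, 2, 1, 2, 2, 2]; the two degree-1 vertices a and d are the ends of a path, so G = P_7. The only nontrivial automorphism of a path is the end-to-end reflection, so Aut(G) ≅ Z_2.

Z_2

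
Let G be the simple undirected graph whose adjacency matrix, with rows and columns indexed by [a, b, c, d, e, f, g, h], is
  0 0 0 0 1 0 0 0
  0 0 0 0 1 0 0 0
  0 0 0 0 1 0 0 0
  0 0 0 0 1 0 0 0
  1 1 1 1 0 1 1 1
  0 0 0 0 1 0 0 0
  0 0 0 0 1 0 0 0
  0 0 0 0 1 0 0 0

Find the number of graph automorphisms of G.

Vertex e has degree 7 and every other vertex has degree 1, so G is the star K_{1,7} with centre e. Any automorphism fixes the centre and permutes the 7 leaves freely, so Aut(G) ≅ S_7 of order 7! = 5040.

5040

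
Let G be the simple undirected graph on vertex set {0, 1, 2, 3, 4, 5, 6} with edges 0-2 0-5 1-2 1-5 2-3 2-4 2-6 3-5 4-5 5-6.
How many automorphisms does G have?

The vertices split by degree into {2, 5} (degree 5) and {0, 1, 3, 4, 6} (degree 2); every edge runs between the two parts, so G is the complete bipartite graph K_{2,5}. The parts have unequal sizes, so no automorphism swaps them; each part is permuted independently, giving S_2 × S_5 of order 2!·5! = 240.

240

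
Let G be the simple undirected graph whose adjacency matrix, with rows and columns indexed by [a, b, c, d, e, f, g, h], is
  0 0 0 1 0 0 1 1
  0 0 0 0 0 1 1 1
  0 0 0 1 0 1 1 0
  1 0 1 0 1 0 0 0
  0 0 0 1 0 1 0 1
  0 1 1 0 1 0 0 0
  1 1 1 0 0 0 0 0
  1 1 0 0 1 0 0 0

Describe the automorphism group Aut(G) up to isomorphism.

the hyperoctahedral group B_3

G is 3-regular and bipartite on 2^3 = 8 vertices with girth 4; it is the hypercube graph Q_3. Aut(Q_3) consists of the signed permutations of the 3 coordinate axes: 3! permutations times 2^3 sign flips, so |Aut| = 2^3·3! = 48.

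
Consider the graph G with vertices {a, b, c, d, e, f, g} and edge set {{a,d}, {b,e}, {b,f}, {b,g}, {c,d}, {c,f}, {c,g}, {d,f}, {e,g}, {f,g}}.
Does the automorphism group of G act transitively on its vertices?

Vertex a is the only vertex of degree 1, so every automorphism fixes it; G is not vertex-transitive.

No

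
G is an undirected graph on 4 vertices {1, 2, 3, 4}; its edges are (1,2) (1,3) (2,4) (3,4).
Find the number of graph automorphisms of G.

G is 2-regular and bipartite on 2^2 = 4 vertices with girth 4; it is the hypercube graph Q_2. The symmetry group of the 2-cube is the hyperoctahedral group B_2 = Z_2 ≀ S_2, of order 2^2·2! = 8.

8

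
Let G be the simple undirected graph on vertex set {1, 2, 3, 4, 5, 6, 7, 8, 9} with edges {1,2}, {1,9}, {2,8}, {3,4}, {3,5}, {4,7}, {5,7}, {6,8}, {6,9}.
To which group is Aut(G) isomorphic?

G has two connected components, {1, 2, 6, 8, 9} and {3, 4, 5, 7}; each is 2-regular, so G = C_5 ⊔ C_4. No automorphism exchanges components of different sizes, hence Aut(G) is the direct product D_5 × D_4, order 80.

D_5 × D_4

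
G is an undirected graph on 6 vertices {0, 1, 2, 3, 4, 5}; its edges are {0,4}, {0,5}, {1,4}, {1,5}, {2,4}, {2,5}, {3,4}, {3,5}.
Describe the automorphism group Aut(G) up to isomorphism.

S_4 × S_2

The vertices split by degree into {4, 5} (degree 4) and {0, 1, 2, 3} (degree 2); every edge runs between the two parts, so G is the complete bipartite graph K_{2,4}. Automorphisms preserve the bipartition setwise (since the parts differ in size) and act as S_4 × S_2 within it; |Aut| = 48.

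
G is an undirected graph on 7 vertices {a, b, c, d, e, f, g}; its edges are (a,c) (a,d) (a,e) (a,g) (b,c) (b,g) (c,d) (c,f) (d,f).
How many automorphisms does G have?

1

The degree sequence is [4, 2, 4, 3, 1, 2, 2]. Checking the degree-preserving permutations of the vertex set shows that none except the identity preserves every edge, so Aut(G) is trivial.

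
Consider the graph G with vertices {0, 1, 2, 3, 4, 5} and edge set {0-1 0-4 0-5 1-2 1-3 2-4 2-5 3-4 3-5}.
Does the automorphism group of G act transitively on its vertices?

G is 3-regular and bipartite with parts {0, 2, 3} and {1, 4, 5} (each part is independent and every cross-pair is an edge), so G = K_{3,3}. Aut(K_{3,3}) is the wreath product S_3 ≀ Z_2: permute within each part, then optionally swap the parts; |Aut| = 2·(3!)² = 72. This group acts transitively on the 6 vertices.

Yes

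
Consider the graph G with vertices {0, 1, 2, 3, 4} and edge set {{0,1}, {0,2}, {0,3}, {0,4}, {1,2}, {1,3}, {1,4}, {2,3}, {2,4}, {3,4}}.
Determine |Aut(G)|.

120

Every vertex has degree 4, so G is the complete graph K_5. Every bijection on the vertex set is an automorphism of K_5; hence Aut(K_5) ≅ S_5, order 120.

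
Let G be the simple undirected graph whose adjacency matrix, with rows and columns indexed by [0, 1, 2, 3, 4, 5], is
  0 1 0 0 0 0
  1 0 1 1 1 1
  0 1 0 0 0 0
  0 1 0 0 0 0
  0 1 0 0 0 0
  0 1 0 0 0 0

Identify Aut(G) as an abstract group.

Vertex 1 has degree 5 and every other vertex has degree 1, so G is the star K_{1,5} with centre 1. The 5 leaves are pairwise interchangeable while the centre is fixed, giving Aut(G) = S_5.

the symmetric group on 5 letters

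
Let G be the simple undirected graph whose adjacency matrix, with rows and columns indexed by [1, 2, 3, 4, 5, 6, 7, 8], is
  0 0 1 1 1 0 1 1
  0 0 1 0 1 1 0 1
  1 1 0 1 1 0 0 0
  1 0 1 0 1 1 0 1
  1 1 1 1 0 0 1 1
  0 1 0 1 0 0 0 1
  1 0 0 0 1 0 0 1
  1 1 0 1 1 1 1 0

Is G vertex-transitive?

Automorphisms preserve degree, but G has vertices of degree 3 and vertices of degree 6; no automorphism maps one to the other, so G is not vertex-transitive.

No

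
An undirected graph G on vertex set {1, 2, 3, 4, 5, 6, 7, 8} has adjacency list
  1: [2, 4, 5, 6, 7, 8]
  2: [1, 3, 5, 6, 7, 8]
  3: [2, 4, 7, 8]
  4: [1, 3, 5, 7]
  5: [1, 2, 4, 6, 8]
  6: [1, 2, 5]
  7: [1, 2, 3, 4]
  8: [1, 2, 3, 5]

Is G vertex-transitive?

No

Vertex 5 is the only vertex of degree 5, so every automorphism fixes it; G is not vertex-transitive.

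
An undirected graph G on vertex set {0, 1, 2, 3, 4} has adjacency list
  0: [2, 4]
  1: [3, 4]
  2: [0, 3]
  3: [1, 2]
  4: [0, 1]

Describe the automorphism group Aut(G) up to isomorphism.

Every vertex has degree 2 and the graph is connected, so G is the 5-cycle C_5. C_5 has 5 rotations and 5 reflections, so Aut(C_5) ≅ D_5 of order 10.

the dihedral group of order 10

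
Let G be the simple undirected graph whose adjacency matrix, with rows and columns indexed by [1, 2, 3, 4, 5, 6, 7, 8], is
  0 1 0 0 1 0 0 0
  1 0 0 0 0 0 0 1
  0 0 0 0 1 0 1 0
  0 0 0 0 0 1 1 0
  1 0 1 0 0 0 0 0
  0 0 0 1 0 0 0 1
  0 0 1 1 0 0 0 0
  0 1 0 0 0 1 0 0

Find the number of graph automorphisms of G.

16

G is 2-regular and connected on 8 vertices, i.e. the cycle C_8. C_8 has 8 rotations and 8 reflections, so Aut(C_8) ≅ D_8 of order 16.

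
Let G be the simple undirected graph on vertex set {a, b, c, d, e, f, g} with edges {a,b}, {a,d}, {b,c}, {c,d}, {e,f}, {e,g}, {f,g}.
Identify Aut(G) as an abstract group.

G has two connected components, {a, b, c, d} and {e, f, g}; each is 2-regular, so G = C_4 ⊔ C_3. The components are non-isomorphic (different sizes), so Aut(G) = Aut(C_4) × Aut(C_3) = D_4 × D_3 of order 8·6 = 48.

D_4 × D_3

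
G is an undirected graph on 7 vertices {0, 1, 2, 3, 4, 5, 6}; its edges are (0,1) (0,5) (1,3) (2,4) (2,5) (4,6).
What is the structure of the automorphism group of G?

The degree sequence is [2, 2, 2, 1, 2, 2, 1]; the two degree-1 vertices 3 and 6 are the ends of a path, so G = P_7. A path has exactly one nontrivial symmetry — reversal — giving Aut(G) of order 2.

the cyclic group of order 2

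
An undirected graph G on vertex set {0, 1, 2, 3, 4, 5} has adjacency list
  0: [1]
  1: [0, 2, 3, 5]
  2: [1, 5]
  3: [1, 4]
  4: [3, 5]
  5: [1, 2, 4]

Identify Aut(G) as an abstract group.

Degrees alone do not determine every vertex (e.g. 2 and 3 both have degree 2), but their neighbour-degree multisets differ: N(2) has degrees [3, 4] while N(3) has degrees [2, 4]. Repeating this refinement separates all vertices, so the only automorphism is the identity.

1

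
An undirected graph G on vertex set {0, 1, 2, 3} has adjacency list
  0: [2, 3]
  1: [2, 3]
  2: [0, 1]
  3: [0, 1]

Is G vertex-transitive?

Yes

G is 2-regular and bipartite on 2^2 = 4 vertices with girth 4; it is the hypercube graph Q_2. The symmetry group of the 2-cube is the hyperoctahedral group B_2 = Z_2 ≀ S_2, of order 2^2·2! = 8. Under this action every vertex can be carried to every other, so G is vertex-transitive.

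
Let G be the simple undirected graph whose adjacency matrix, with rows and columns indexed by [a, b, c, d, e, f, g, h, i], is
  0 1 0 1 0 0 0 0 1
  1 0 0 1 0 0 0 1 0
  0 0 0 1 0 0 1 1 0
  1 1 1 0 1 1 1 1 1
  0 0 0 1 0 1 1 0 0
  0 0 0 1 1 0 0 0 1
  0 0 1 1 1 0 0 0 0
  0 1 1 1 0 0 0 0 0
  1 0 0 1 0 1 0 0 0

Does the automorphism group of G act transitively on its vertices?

No

Vertex d is the only vertex of degree 8, so every automorphism fixes it; G is not vertex-transitive.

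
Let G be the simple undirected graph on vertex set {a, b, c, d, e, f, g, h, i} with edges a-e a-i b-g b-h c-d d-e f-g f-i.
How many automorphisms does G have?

2

The degree sequence is [2, 2, 1, 2, 2, 2, 2, 1, 2]; the two degree-1 vertices c and h are the ends of a path, so G = P_9. The only nontrivial automorphism of a path is the end-to-end reflection, so Aut(G) ≅ Z_2.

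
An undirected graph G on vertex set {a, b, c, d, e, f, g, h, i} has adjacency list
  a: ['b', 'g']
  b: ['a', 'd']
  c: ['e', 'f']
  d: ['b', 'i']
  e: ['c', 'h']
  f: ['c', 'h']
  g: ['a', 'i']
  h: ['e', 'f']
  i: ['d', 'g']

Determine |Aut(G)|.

80

G has two connected components, {a, b, d, g, i} and {c, e, f, h}; each is 2-regular, so G = C_5 ⊔ C_4. No automorphism exchanges components of different sizes, hence Aut(G) is the direct product D_5 × D_4, order 80.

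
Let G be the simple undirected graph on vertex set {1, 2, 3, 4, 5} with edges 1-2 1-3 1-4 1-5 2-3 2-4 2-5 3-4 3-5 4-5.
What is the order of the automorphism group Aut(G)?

Every vertex has degree 4, so G is the complete graph K_5. Any permutation of the 5 vertices preserves K_5, so Aut(K_5) = S_5 of order 5! = 120.

120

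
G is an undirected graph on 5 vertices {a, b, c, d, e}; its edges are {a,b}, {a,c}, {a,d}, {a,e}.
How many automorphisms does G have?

24

Vertex a has degree 4 and every other vertex has degree 1, so G is the star K_{1,4} with centre a. Any automorphism fixes the centre and permutes the 4 leaves freely, so Aut(G) ≅ S_4 of order 4! = 24.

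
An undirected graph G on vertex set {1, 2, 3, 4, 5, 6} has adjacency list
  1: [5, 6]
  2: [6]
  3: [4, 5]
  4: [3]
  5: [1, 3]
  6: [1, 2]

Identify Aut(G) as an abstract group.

the cyclic group of order 2

The degree sequence is [2, 1, 2, 1, 2, 2]; the two degree-1 vertices 2 and 4 are the ends of a path, so G = P_6. A path has exactly one nontrivial symmetry — reversal — giving Aut(G) of order 2.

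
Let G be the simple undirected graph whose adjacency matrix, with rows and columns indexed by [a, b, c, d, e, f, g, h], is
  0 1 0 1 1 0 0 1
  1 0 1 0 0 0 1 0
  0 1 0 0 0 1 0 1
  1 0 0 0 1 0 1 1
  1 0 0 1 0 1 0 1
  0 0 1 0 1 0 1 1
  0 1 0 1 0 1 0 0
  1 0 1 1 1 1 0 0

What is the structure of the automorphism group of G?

The degree sequence is [4, 3, 3, 4, 4, 4, 3, 5]. Checking the degree-preserving permutations of the vertex set shows that none except the identity preserves every edge, so Aut(G) is trivial.

{e}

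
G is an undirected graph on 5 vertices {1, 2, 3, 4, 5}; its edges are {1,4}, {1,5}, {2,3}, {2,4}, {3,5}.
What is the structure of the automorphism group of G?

Every vertex has degree 2 and the graph is connected, so G is the 5-cycle C_5. The automorphisms of the 5-cycle are exactly the symmetries of a regular 5-gon: the dihedral group D_5, |D_5| = 10.

D_5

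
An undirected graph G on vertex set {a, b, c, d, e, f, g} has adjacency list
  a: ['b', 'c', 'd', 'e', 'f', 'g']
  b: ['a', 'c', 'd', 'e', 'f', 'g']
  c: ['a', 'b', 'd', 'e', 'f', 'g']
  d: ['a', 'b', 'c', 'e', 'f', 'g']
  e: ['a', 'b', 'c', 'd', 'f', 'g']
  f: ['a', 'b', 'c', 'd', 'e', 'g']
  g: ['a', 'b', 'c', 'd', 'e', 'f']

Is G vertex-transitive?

Yes

Every vertex has degree 6, so G is the complete graph K_7. Every bijection on the vertex set is an automorphism of K_7; hence Aut(K_7) ≅ S_7, order 5040. This group acts transitively on the 7 vertices.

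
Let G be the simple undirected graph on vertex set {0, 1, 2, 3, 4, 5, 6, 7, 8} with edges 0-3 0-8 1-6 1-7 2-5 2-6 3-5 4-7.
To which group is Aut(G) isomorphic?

The degree sequence is [2, 2, 2, 2, 1, 2, 2, 2, 1]; the two degree-1 vertices 4 and 8 are the ends of a path, so G = P_9. A path has exactly one nontrivial symmetry — reversal — giving Aut(G) of order 2.

the cyclic group of order 2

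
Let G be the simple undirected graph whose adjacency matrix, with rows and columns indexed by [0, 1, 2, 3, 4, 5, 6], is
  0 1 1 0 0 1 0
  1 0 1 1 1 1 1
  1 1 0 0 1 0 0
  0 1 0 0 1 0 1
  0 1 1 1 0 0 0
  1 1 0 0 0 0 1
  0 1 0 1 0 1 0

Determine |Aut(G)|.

12

Vertex 1 is the unique vertex of degree 6; the remaining 6 vertices each have degree 3 and induce a cycle, so G is the wheel on 7 vertices with hub 1. Every automorphism fixes the hub and acts on the rim 6-cycle, so Aut(G) ≅ Aut(C_6) = D_6 of order 12.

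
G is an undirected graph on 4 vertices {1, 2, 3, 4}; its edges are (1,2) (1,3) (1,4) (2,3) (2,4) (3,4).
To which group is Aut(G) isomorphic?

the symmetric group on 4 letters

All 4 vertices are pairwise adjacent: G = K_4. Every bijection on the vertex set is an automorphism of K_4; hence Aut(K_4) ≅ S_4, order 24.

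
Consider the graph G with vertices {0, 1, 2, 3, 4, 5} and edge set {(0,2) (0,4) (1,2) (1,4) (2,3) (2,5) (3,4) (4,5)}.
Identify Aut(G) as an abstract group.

The vertices split by degree into {2, 4} (degree 4) and {0, 1, 3, 5} (degree 2); every edge runs between the two parts, so G is the complete bipartite graph K_{2,4}. The parts have unequal sizes, so no automorphism swaps them; each part is permuted independently, giving S_2 × S_4 of order 2!·4! = 48.

S_2 × S_4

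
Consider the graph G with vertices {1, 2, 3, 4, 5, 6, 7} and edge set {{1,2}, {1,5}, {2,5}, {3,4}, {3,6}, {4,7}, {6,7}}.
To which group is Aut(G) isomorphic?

G has two connected components, {3, 4, 6, 7} and {1, 2, 5}; each is 2-regular, so G = C_4 ⊔ C_3. The components are non-isomorphic (different sizes), so Aut(G) = Aut(C_4) × Aut(C_3) = D_4 × D_3 of order 8·6 = 48.

D_4 × D_3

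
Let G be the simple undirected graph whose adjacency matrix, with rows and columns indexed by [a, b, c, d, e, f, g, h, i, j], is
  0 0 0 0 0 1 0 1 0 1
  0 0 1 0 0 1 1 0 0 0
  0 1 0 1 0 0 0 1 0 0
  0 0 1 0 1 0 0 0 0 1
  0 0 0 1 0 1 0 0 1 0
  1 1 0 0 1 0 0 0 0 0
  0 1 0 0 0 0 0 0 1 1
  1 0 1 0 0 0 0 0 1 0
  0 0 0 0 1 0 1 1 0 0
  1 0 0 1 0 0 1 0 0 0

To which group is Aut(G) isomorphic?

G is 3-regular on 10 vertices with no triangles and no 4-cycles (girth 5): this is the Petersen graph. Viewing the Petersen graph as the Kneser graph K(5,2) — vertices are 2-subsets of {1,…,5}, edges join disjoint pairs — its automorphisms are exactly the permutations of the 5-element set, so Aut ≅ S_5 of order 120.

the symmetric group S_5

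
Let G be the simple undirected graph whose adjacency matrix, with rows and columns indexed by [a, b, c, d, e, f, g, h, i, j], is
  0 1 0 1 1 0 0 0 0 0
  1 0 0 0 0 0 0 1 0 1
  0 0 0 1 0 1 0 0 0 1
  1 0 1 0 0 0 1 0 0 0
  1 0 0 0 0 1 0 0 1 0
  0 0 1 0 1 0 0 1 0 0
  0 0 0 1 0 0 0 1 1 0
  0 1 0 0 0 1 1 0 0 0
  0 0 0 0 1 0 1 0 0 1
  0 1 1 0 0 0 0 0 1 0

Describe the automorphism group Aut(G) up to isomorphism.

the symmetric group S_5

G is 3-regular on 10 vertices with no triangles and no 4-cycles (girth 5): this is the Petersen graph. Viewing the Petersen graph as the Kneser graph K(5,2) — vertices are 2-subsets of {1,…,5}, edges join disjoint pairs — its automorphisms are exactly the permutations of the 5-element set, so Aut ≅ S_5 of order 120.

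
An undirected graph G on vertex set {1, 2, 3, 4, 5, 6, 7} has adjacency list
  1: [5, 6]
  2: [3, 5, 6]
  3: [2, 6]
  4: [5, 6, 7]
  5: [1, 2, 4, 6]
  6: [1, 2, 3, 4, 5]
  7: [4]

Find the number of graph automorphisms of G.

Degrees alone do not determine every vertex (e.g. 1 and 3 both have degree 2), but their neighbour-degree multisets differ: N(1) has degrees [4, 5] while N(3) has degrees [3, 5]. Repeating this refinement separates all vertices, so the only automorphism is the identity.

1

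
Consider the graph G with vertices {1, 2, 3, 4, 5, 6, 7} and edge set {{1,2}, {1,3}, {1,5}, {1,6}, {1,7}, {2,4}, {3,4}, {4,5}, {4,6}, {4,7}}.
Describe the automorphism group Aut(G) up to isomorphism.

S_2 × S_5

The vertices split by degree into {1, 4} (degree 5) and {2, 3, 5, 6, 7} (degree 2); every edge runs between the two parts, so G is the complete bipartite graph K_{2,5}. The parts have unequal sizes, so no automorphism swaps them; each part is permuted independently, giving S_2 × S_5 of order 2!·5! = 240.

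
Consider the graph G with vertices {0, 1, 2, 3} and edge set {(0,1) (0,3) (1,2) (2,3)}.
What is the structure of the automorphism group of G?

G is 2-regular and bipartite on 2^2 = 4 vertices with girth 4; it is the hypercube graph Q_2. Aut(Q_2) consists of the signed permutations of the 2 coordinate axes: 2! permutations times 2^2 sign flips, so |Aut| = 2^2·2! = 8.

the hyperoctahedral group B_2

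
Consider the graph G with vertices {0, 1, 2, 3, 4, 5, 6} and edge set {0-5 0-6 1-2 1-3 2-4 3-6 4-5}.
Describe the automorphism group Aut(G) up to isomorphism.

the dihedral group of order 14

Every vertex has degree 2 and the graph is connected, so G is the 7-cycle C_7. The automorphisms of the 7-cycle are exactly the symmetries of a regular 7-gon: the dihedral group D_7, |D_7| = 14.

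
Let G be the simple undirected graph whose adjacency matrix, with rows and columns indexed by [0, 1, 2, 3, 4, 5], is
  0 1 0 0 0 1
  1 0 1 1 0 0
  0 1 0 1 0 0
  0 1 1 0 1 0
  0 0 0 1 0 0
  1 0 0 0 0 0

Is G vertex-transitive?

No

Automorphisms preserve degree, but G has vertices of degree 1 and vertices of degree 3; no automorphism maps one to the other, so G is not vertex-transitive.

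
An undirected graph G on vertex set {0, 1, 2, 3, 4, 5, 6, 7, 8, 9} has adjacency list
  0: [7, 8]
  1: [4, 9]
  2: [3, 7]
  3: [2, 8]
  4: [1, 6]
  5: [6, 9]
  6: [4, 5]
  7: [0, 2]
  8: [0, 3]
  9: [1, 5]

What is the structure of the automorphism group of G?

G has two connected components, {0, 2, 3, 7, 8} and {1, 4, 5, 6, 9}; each is 2-regular, so G = C_5 ⊔ C_5. With two isomorphic components, Aut(G) = Aut(C_5) ≀ S_2 = (D_5 × D_5) ⋊ Z_2: permute each cycle by D_5, then optionally swap the two cycles. Order 2·(2·5)² = 200.

(D_5 × D_5) ⋊ Z_2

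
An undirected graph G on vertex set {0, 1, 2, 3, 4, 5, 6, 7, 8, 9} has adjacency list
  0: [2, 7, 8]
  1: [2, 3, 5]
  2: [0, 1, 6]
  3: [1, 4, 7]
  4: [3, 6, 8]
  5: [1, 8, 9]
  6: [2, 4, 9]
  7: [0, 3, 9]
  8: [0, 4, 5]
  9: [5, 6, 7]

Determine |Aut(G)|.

120

G is 3-regular on 10 vertices with no triangles and no 4-cycles (girth 5): this is the Petersen graph. Viewing the Petersen graph as the Kneser graph K(5,2) — vertices are 2-subsets of {1,…,5}, edges join disjoint pairs — its automorphisms are exactly the permutations of the 5-element set, so Aut ≅ S_5 of order 120.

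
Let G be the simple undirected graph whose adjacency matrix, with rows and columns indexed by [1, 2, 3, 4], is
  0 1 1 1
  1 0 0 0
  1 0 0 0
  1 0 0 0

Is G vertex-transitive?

Vertex 1 is the only vertex of degree 3, so every automorphism fixes it; G is not vertex-transitive.

No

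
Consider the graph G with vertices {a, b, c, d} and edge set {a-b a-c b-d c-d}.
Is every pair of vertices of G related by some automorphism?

Yes

G is 2-regular and bipartite on 2^2 = 4 vertices with girth 4; it is the hypercube graph Q_2. The symmetry group of the 2-cube is the hyperoctahedral group B_2 = Z_2 ≀ S_2, of order 2^2·2! = 8. This group acts transitively on the 4 vertices.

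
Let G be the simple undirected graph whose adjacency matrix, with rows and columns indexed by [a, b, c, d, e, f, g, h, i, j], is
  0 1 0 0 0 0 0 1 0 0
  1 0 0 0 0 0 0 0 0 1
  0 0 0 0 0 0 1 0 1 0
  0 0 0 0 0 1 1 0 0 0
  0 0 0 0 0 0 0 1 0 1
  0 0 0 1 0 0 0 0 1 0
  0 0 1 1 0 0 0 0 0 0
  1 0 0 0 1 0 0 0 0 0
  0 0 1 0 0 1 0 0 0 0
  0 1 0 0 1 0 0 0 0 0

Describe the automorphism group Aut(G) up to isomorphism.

G has two connected components, {c, d, f, g, i} and {a, b, e, h, j}; each is 2-regular, so G = C_5 ⊔ C_5. With two isomorphic components, Aut(G) = Aut(C_5) ≀ S_2 = (D_5 × D_5) ⋊ Z_2: permute each cycle by D_5, then optionally swap the two cycles. Order 2·(2·5)² = 200.

(D_5 × D_5) ⋊ Z_2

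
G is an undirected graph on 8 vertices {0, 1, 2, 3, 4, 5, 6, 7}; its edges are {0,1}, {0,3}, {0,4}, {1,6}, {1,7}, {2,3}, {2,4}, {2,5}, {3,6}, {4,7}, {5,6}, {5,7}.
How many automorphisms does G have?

G is 3-regular and bipartite on 2^3 = 8 vertices with girth 4; it is the hypercube graph Q_3. The symmetry group of the 3-cube is the hyperoctahedral group B_3 = Z_2 ≀ S_3, of order 2^3·3! = 48.

48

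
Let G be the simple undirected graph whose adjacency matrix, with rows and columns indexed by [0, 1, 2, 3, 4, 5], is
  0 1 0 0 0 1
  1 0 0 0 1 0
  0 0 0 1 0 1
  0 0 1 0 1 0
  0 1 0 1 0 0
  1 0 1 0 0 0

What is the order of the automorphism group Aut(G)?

G is 2-regular and connected on 6 vertices, i.e. the cycle C_6. C_6 has 6 rotations and 6 reflections, so Aut(C_6) ≅ D_6 of order 12.

12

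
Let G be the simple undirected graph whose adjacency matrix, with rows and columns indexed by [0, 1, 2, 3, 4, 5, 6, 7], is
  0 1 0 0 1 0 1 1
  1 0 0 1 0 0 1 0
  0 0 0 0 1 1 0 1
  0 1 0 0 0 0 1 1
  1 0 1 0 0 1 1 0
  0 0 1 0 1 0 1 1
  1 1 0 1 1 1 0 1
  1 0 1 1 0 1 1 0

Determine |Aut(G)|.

1

The degree sequence is [4, 3, 3, 3, 4, 4, 6, 5]. Checking the degree-preserving permutations of the vertex set shows that none except the identity preserves every edge, so Aut(G) is trivial.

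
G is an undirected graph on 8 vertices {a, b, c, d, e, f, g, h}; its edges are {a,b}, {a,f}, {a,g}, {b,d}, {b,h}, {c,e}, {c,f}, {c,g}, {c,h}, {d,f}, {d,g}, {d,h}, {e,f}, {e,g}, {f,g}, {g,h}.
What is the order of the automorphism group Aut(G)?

1

The degree sequence is [3, 3, 4, 4, 3, 5, 6, 4]. Checking the degree-preserving permutations of the vertex set shows that none except the identity preserves every edge, so Aut(G) is trivial.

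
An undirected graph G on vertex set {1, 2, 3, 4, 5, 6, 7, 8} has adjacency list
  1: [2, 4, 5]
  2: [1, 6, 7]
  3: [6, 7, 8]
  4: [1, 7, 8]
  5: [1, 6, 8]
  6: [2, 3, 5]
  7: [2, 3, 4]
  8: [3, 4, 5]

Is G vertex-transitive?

Yes

G is 3-regular and bipartite on 2^3 = 8 vertices with girth 4; it is the hypercube graph Q_3. Aut(Q_3) consists of the signed permutations of the 3 coordinate axes: 3! permutations times 2^3 sign flips, so |Aut| = 2^3·3! = 48. Under this action every vertex can be carried to every other, so G is vertex-transitive.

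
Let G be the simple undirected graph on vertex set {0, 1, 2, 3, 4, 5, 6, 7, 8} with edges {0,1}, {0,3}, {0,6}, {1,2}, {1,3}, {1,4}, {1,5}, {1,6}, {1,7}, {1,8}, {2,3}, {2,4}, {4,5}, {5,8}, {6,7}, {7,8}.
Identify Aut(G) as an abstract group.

Vertex 1 is the unique vertex of degree 8; the remaining 8 vertices each have degree 3 and induce a cycle, so G is the wheel on 9 vertices with hub 1. Every automorphism fixes the hub and acts on the rim 8-cycle, so Aut(G) ≅ Aut(C_8) = D_8 of order 16.

the dihedral group of order 16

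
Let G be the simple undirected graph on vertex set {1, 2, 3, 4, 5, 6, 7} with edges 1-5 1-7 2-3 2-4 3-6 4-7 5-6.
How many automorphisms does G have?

14

G is 2-regular and connected on 7 vertices, i.e. the cycle C_7. C_7 has 7 rotations and 7 reflections, so Aut(C_7) ≅ D_7 of order 14.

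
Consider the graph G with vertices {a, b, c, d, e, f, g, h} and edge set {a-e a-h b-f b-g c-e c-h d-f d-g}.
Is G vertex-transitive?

Yes

G has two connected components, {a, c, e, h} and {b, d, f, g}; each is 2-regular, so G = C_4 ⊔ C_4. With two isomorphic components, Aut(G) = Aut(C_4) ≀ S_2 = (D_4 × D_4) ⋊ Z_2: permute each cycle by D_4, then optionally swap the two cycles. Order 2·(2·4)² = 128. This group acts transitively on the 8 vertices.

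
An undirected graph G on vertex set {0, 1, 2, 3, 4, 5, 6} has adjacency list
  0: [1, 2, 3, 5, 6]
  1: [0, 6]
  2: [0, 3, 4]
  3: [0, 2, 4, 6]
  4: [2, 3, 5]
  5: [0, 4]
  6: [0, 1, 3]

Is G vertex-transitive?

Vertex 0 is the only vertex of degree 5, so every automorphism fixes it; G is not vertex-transitive.

No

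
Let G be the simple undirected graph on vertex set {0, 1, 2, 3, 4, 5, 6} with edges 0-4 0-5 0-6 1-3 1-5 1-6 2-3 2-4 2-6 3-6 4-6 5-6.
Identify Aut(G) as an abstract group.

Vertex 6 is the unique vertex of degree 6; the remaining 6 vertices each have degree 3 and induce a cycle, so G is the wheel on 7 vertices with hub 6. With the hub fixed, the remaining symmetry is that of the rim cycle C_6, giving the dihedral group D_6.

D_6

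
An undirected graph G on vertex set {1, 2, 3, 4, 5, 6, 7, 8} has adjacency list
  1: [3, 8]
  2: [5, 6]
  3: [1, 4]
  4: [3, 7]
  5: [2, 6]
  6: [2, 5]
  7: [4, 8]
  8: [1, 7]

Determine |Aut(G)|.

60

G has two connected components, {1, 3, 4, 7, 8} and {2, 5, 6}; each is 2-regular, so G = C_5 ⊔ C_3. No automorphism exchanges components of different sizes, hence Aut(G) is the direct product D_3 × D_5, order 60.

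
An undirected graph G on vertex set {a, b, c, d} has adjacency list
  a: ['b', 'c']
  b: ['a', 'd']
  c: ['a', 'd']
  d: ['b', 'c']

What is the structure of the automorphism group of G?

D_4

Every vertex has degree 2 and the graph is connected, so G is the 4-cycle C_4. C_4 has 4 rotations and 4 reflections, so Aut(C_4) ≅ D_4 of order 8.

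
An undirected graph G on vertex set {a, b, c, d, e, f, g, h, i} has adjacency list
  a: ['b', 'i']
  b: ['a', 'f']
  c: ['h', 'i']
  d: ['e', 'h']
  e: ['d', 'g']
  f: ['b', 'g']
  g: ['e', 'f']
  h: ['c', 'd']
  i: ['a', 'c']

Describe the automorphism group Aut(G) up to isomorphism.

Every vertex has degree 2 and the graph is connected, so G is the 9-cycle C_9. The automorphisms of the 9-cycle are exactly the symmetries of a regular 9-gon: the dihedral group D_9, |D_9| = 18.

D_9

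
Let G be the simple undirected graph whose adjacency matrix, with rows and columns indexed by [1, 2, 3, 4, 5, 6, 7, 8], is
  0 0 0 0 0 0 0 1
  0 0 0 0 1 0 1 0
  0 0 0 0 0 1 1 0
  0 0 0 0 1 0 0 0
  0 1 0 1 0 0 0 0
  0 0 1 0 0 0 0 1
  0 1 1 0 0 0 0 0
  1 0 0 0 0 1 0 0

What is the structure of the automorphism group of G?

The degree sequence is [1, 2, 2, 1, 2, 2, 2, 2]; the two degree-1 vertices 1 and 4 are the ends of a path, so G = P_8. The only nontrivial automorphism of a path is the end-to-end reflection, so Aut(G) ≅ Z_2.

C_2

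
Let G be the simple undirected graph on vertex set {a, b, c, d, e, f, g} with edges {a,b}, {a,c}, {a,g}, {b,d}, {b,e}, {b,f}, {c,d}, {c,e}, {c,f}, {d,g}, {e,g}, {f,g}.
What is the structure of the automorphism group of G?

The vertices split by degree into {b, c, g} (degree 4) and {a, d, e, f} (degree 3); every edge runs between the two parts, so G is the complete bipartite graph K_{3,4}. Automorphisms preserve the bipartition setwise (since the parts differ in size) and act as S_4 × S_3 within it; |Aut| = 144.

S_4 × S_3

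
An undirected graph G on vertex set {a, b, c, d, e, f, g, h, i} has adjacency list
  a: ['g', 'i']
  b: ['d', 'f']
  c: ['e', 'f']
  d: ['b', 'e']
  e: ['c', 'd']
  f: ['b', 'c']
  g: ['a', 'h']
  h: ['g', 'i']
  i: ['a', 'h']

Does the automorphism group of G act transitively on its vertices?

G has two connected components, {b, c, d, e, f} and {a, g, h, i}; each is 2-regular, so G = C_5 ⊔ C_4. The orbit of a under Aut(G) is {a, g, h, i}, which does not contain b, so G is not vertex-transitive.

No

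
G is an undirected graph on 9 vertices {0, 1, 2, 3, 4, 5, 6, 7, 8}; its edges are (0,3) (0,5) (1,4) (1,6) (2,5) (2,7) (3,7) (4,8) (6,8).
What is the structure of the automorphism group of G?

D_5 × D_4

G has two connected components, {0, 2, 3, 5, 7} and {1, 4, 6, 8}; each is 2-regular, so G = C_5 ⊔ C_4. No automorphism exchanges components of different sizes, hence Aut(G) is the direct product D_5 × D_4, order 80.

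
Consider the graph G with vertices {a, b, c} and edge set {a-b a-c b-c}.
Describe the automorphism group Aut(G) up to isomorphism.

S_3

Every vertex has degree 2, so G is the complete graph K_3. Every bijection on the vertex set is an automorphism of K_3; hence Aut(K_3) ≅ S_3, order 6.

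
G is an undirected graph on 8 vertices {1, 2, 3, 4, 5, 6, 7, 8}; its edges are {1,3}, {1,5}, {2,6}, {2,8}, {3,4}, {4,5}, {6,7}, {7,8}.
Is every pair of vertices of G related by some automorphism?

G has two connected components, {2, 6, 7, 8} and {1, 3, 4, 5}; each is 2-regular, so G = C_4 ⊔ C_4. With two isomorphic components, Aut(G) = Aut(C_4) ≀ S_2 = (D_4 × D_4) ⋊ Z_2: permute each cycle by D_4, then optionally swap the two cycles. Order 2·(2·4)² = 128. This group acts transitively on the 8 vertices.

Yes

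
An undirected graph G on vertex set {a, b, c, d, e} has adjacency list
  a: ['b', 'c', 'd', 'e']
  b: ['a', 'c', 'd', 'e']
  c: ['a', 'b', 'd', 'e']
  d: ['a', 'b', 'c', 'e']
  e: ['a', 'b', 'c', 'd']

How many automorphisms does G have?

Every vertex has degree 4, so G is the complete graph K_5. Any permutation of the 5 vertices preserves K_5, so Aut(K_5) = S_5 of order 5! = 120.

120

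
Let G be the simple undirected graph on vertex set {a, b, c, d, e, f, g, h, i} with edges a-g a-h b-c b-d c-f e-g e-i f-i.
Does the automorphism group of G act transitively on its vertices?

No

Automorphisms preserve degree, but G has vertices of degree 1 and vertices of degree 2; no automorphism maps one to the other, so G is not vertex-transitive.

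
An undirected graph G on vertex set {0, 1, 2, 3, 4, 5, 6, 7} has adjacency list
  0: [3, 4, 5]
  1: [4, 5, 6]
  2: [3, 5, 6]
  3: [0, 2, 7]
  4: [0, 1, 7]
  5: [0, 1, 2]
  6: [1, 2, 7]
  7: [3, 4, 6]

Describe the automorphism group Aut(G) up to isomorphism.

Z_2^3 ⋊ S_3

G is 3-regular and bipartite on 2^3 = 8 vertices with girth 4; it is the hypercube graph Q_3. The symmetry group of the 3-cube is the hyperoctahedral group B_3 = Z_2 ≀ S_3, of order 2^3·3! = 48.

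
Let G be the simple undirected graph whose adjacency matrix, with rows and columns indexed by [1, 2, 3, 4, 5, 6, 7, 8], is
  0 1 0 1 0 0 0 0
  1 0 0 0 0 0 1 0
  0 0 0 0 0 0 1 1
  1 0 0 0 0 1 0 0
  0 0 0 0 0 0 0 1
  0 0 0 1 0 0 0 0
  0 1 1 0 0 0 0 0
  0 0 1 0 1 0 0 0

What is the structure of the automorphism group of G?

Z_2

The degree sequence is [2, 2, 2, 2, 1, 1, 2, 2]; the two degree-1 vertices 5 and 6 are the ends of a path, so G = P_8. A path has exactly one nontrivial symmetry — reversal — giving Aut(G) of order 2.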